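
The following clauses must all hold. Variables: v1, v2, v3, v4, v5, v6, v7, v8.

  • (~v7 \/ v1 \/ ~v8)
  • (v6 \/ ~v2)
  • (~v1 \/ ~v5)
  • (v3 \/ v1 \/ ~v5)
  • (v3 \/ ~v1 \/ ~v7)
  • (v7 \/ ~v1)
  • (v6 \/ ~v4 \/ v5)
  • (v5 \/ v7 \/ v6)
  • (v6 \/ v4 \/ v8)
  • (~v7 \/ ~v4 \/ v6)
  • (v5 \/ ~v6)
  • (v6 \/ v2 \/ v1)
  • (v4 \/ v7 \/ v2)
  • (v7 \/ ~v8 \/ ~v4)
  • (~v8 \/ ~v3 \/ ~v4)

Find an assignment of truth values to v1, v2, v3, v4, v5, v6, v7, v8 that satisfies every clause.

Set v1 = False and propagate.
The remaining clauses are satisfied by v2 = False, v3 = True, v4 = True, v5 = True, v6 = True, v7 = False, v8 = False.

v1 = False, v2 = False, v3 = True, v4 = True, v5 = True, v6 = True, v7 = False, v8 = False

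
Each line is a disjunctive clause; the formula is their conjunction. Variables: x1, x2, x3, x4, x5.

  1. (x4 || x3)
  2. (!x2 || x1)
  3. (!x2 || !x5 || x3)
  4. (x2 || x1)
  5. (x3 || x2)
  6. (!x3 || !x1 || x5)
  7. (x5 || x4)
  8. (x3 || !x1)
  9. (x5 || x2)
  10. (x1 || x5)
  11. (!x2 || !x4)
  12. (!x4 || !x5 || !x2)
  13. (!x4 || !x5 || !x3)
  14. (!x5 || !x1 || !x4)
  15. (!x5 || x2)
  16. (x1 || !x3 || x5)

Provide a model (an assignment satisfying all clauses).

Try x1 = True.
  then x3 is forced to True.
  then x5 is forced to True.
  then x4 is forced to False.
  then x2 is forced to True.

x1 = T, x2 = T, x3 = T, x4 = F, x5 = T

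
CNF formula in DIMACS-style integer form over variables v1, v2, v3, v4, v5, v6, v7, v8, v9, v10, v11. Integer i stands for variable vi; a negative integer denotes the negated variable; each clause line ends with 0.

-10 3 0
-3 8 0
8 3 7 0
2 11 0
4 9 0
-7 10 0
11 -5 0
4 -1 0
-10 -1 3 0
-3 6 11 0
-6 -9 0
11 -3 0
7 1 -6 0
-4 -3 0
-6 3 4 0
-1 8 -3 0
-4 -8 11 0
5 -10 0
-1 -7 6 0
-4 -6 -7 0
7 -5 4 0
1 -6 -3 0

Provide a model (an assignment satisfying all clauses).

Pure literal: v11 appears only positively; assign v11 = True.
Set v1 = True and propagate.
  then v4 is forced to True.
  then v3 is forced to False.
  then v10 is forced to False.
  then v7 is forced to False.
  then v8 is forced to True.
Branch on v6: take v6 = False.
v2, v5, v9 are now unconstrained; take v2 = False, v5 = False, v9 = False.
Every clause has at least one true literal under this assignment.

v1=1, v2=0, v3=0, v4=1, v5=0, v6=0, v7=0, v8=1, v9=0, v10=0, v11=1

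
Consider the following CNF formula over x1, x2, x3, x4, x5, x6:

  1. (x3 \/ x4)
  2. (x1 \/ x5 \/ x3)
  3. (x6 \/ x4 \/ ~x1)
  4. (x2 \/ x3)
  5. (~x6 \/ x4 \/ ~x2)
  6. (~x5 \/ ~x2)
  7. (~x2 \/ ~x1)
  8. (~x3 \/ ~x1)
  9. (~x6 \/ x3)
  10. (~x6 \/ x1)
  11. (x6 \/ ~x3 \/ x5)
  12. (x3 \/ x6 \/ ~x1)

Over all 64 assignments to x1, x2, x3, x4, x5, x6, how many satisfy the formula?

The models are:
  x1=0 x2=0 x3=1 x4=0 x5=1 x6=0
  x1=0 x2=0 x3=1 x4=1 x5=1 x6=0
Count: 2.

2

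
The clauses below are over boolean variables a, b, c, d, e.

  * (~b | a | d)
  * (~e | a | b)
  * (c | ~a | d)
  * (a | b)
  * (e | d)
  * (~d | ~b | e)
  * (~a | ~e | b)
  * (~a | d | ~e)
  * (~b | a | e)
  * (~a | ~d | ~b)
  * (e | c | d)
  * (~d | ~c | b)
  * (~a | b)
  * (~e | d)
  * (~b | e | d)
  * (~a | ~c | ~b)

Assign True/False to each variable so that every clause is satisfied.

a = False, b = True, c = False, d = True, e = True

Set a = False and propagate.
  then b is forced to True.
  then d is forced to True.
  then e is forced to True.
c is now unconstrained; take c = False.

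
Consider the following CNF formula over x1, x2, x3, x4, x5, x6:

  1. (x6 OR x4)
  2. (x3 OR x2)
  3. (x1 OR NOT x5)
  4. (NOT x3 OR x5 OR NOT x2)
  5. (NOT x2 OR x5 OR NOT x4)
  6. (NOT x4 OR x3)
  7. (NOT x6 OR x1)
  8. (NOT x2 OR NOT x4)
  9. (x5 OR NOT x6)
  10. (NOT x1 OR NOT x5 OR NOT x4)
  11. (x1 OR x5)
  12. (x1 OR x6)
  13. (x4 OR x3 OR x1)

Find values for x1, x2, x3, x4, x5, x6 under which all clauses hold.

x1 = T, x2 = F, x3 = T, x4 = F, x5 = T, x6 = T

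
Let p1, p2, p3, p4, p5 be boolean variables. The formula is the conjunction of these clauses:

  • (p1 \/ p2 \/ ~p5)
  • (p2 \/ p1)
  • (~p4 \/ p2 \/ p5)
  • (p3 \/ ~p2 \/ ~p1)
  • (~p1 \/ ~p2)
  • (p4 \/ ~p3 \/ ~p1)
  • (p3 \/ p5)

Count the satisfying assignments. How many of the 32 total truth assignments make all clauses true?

9

Case analysis on p1 and p2:
  p1=1, p2=1: a clause becomes empty — 0.
  p1=1, p2=0: remaining (p3,p4,p5) ∈ {(0,0,1); (0,1,1); (1,1,1)} — 3.
  p1=0, p2=1: p4 free; 3 ways for (p3,p5) × 2^1 = 6.
  p1=0, p2=0: a clause becomes empty — 0.
Total: 0 + 3 + 6 + 0 = 9.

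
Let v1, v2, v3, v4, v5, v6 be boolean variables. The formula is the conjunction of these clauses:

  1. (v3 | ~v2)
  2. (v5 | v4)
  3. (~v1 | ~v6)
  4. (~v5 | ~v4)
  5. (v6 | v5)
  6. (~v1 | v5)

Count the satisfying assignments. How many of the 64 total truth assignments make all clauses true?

12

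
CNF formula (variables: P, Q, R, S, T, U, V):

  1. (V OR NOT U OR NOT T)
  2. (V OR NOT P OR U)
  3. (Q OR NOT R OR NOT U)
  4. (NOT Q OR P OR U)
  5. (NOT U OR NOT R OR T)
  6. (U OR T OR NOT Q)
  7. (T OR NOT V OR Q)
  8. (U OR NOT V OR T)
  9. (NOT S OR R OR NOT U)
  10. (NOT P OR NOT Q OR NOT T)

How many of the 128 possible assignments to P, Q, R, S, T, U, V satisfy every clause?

27

Case analysis on U and T:
  U=T, T=T: 5 of the 32 assignments to (P,Q,R,S,V) work.
  U=T, T=F: P free; 3 ways for (Q,R,S,V) × 2^1 = 6.
  U=F, T=T: R, S free; 3 ways for (P,Q,V) × 2^2 = 12.
  U=F, T=F: remaining (P,Q,R,S,V) ∈ {(F,F,F,F,F); (F,F,F,T,F); (F,F,T,F,F); (F,F,T,T,F)} — 4.
Total: 5 + 6 + 12 + 4 = 27.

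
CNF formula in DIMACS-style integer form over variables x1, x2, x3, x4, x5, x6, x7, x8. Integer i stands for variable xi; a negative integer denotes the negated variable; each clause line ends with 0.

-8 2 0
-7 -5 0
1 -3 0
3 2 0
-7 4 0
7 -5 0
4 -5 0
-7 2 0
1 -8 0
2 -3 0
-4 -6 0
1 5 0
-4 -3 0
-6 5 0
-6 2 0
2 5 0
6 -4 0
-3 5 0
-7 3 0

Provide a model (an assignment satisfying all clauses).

x1 = 1, x2 = 1, x3 = 0, x4 = 0, x5 = 0, x6 = 0, x7 = 0, x8 = 1

Pure literal: x1 appears only positively; assign x1 = True.
x2 occurs only positively in the remaining clauses — set x2 = True.
Branch on x3: take x3 = False.
  then x7 is forced to False.
  then x5 is forced to False.
  then x6 is forced to False.
  then x4 is forced to False.
x8 is now unconstrained; take x8 = True.
Check each clause:
  1. (NOT x8 OR x2) — x2 is true.
  2. (NOT x7 OR NOT x5) — NOT x7 is true.
  3. (x1 OR NOT x3) — x1 is true.
  4. (x3 OR x2) — x2 is true.
  5. (NOT x7 OR x4) — NOT x7 is true.
  6. (x7 OR NOT x5) — NOT x5 is true.
  7. (NOT x5 OR x4) — NOT x5 is true.
  8. (x2 OR NOT x7) — NOT x7 is true.
  9. (NOT x8 OR x1) — x1 is true.
  10. (NOT x3 OR x2) — x2 is true.
  11. (NOT x4 OR NOT x6) — NOT x6 is true.
  12. (x5 OR x1) — x1 is true.
  13. (NOT x4 OR NOT x3) — NOT x4 is true.
  14. (NOT x6 OR x5) — NOT x6 is true.
  15. (x2 OR NOT x6) — x2 is true.
  16. (x2 OR x5) — x2 is true.
  17. (x6 OR NOT x4) — NOT x4 is true.
  18. (NOT x3 OR x5) — NOT x3 is true.
  19. (x3 OR NOT x7) — NOT x7 is true.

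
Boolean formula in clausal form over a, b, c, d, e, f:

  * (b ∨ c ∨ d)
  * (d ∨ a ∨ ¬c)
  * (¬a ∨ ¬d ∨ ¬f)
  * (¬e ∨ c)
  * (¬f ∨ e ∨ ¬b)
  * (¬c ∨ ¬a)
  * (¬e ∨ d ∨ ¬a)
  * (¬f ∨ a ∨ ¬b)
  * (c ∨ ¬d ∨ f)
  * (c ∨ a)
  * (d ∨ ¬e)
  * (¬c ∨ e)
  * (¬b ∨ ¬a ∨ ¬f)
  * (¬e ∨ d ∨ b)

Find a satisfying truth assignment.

Set a = False and propagate.
  then c is forced to True.
  then d is forced to True.
  then e is forced to True.
For the remaining variables, b = False, f = False works.

a = False, b = False, c = True, d = True, e = True, f = False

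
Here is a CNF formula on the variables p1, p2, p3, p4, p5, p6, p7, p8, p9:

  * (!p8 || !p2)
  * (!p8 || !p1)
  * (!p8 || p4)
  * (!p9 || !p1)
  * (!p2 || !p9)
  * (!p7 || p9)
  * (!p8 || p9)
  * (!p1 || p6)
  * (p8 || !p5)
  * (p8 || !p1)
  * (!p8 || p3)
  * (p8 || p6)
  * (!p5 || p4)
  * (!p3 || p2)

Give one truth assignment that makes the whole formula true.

p1=False, p2=False, p3=False, p4=False, p5=False, p6=True, p7=False, p8=False, p9=False

Pure literal: p1 appears only negated; assign p1 = False.
p5 occurs only negated in the remaining clauses — set p5 = False.
Branch on p2: take p2 = False.
  then p3 is forced to False.
  then p8 is forced to False.
  then p6 is forced to True.
The remaining clauses are satisfied by p4 = False, p7 = False, p9 = False.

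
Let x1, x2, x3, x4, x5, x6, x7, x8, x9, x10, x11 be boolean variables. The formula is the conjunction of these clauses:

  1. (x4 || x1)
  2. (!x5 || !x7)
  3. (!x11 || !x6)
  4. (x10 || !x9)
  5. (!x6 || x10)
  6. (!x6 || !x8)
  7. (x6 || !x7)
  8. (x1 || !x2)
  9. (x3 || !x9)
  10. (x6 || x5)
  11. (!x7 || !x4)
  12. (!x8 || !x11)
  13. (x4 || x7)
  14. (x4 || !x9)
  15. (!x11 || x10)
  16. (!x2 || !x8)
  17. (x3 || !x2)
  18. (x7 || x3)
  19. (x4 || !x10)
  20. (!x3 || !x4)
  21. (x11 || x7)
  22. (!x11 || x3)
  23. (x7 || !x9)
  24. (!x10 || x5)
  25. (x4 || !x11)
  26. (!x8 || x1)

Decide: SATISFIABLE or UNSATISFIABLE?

UNSATISFIABLE

x4 = True:
  propagation gives x7=False, x3=True; an empty clause results — contradiction.
x4 = False:
  propagation gives x1=True, x7=True, x5=False, x6=True; an empty clause results — contradiction.
Every branch closes, so no satisfying assignment exists.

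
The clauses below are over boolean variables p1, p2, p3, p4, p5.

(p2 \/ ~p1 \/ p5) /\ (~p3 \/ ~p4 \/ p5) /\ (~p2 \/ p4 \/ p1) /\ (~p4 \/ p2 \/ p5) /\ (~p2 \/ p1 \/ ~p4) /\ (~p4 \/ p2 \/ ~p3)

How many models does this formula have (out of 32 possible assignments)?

Split on p2, then p4.
  p2=1, p4=1: remaining (p1,p3,p5) ∈ {(1,0,0); (1,0,1); (1,1,1)} — 3.
  p2=1, p4=0: remaining (p1,p3,p5) ∈ {(1,0,0); (1,0,1); (1,1,0); (1,1,1)} — 4.
  p2=0, p4=1: remaining (p1,p3,p5) ∈ {(0,0,1); (1,0,1)} — 2.
  p2=0, p4=0: p3 free; 3 ways for (p1,p5) × 2^1 = 6.
Total: 3 + 4 + 2 + 6 = 15.

15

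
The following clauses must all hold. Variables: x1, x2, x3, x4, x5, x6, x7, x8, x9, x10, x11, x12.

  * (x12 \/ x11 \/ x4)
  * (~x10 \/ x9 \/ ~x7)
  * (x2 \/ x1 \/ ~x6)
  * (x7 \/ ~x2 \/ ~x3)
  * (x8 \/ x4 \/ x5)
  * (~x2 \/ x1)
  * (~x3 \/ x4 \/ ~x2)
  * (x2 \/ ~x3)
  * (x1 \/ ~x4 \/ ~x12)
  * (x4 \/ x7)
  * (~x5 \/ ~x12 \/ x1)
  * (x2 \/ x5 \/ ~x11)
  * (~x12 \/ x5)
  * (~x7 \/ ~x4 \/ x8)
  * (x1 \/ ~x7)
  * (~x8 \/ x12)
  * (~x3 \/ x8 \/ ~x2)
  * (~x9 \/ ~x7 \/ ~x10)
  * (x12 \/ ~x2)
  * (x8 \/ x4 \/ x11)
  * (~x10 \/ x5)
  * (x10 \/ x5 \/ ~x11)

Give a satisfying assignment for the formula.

x1=1, x2=1, x3=0, x4=0, x5=1, x6=1, x7=1, x8=1, x9=1, x10=0, x11=0, x12=1

Pure literal: x1 appears only positively; assign x1 = True.
Pure literal: x3 appears only negated; assign x3 = False.
Set x2 = True and propagate.
  then x12 is forced to True.
  then x5 is forced to True.
Branch on x4: take x4 = False.
  then x7 is forced to True.
For the remaining variables, x6 = True, x8 = True, x9 = True, x10 = False, x11 = False works.
Every clause has at least one true literal under this assignment.
Check each clause:
  1. (x4 \/ x11 \/ x12) — x12 is true.
  2. (x9 \/ ~x10 \/ ~x7) — ~x10 is true.
  3. (~x6 \/ x2 \/ x1) — x1 is true.
  4. (~x2 \/ x7 \/ ~x3) — ~x3 is true.
  5. (x5 \/ x4 \/ x8) — x8 is true.
  6. (x1 \/ ~x2) — x1 is true.
  7. (~x3 \/ ~x2 \/ x4) — ~x3 is true.
  8. (x2 \/ ~x3) — x2 is true.
  9. (~x4 \/ x1 \/ ~x12) — x1 is true.
  10. (x7 \/ x4) — x7 is true.
  11. (~x12 \/ ~x5 \/ x1) — x1 is true.
  12. (x2 \/ ~x11 \/ x5) — ~x11 is true.
  13. (~x12 \/ x5) — x5 is true.
  14. (~x7 \/ x8 \/ ~x4) — x8 is true.
  15. (x1 \/ ~x7) — x1 is true.
  16. (~x8 \/ x12) — x12 is true.
  17. (~x2 \/ x8 \/ ~x3) — x8 is true.
  18. (~x10 \/ ~x7 \/ ~x9) — ~x10 is true.
  19. (x12 \/ ~x2) — x12 is true.
  20. (x11 \/ x4 \/ x8) — x8 is true.
  21. (~x10 \/ x5) — x5 is true.
  22. (x5 \/ ~x11 \/ x10) — x5 is true.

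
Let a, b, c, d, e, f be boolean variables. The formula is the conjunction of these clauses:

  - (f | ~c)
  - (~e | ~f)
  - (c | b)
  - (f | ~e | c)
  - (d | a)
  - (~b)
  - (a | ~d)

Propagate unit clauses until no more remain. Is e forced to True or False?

False

Unit clause (~b) sets b = False.
(b | c): since b = False, the clause reduces to (c). c = True.
In (f | ~c), ~c is now false; f must hold, so f = True.
(~e | ~f) with f = True leaves only ~e, so e = False.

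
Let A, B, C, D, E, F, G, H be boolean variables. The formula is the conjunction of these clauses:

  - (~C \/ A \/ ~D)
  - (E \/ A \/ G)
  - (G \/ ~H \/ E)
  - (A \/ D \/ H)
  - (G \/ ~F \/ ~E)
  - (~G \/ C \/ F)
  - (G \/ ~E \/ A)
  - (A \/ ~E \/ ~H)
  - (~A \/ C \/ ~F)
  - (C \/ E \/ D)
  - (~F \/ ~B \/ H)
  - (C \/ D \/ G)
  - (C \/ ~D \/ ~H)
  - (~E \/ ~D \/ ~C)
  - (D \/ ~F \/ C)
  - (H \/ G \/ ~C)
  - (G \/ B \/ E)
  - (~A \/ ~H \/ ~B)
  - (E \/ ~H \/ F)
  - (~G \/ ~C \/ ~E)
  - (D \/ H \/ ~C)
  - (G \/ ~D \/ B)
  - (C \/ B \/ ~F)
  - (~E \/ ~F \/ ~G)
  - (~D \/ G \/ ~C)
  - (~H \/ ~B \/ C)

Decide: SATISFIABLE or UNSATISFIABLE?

Branch on A: take A = True.
For the remaining variables, B = False, C = True, D = False, E = True, F = False, G = False, H = True works.
So A=True, B=False, C=True, D=False, E=True, F=False, G=False, H=True is a satisfying assignment.

SATISFIABLE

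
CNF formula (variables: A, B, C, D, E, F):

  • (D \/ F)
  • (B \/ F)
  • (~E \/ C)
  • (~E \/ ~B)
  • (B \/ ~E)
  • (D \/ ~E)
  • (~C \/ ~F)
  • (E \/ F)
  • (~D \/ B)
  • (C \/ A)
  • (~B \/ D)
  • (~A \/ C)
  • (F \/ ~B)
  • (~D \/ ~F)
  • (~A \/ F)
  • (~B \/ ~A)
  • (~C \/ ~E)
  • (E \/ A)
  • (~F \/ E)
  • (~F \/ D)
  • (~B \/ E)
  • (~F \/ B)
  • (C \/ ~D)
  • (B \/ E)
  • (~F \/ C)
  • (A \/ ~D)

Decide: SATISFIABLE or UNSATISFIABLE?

F = True:
  propagation gives C=False; an empty clause results — contradiction.
F = False:
  propagation gives D=True, B=True; an empty clause results — contradiction.
Every branch closes, so no satisfying assignment exists.

UNSATISFIABLE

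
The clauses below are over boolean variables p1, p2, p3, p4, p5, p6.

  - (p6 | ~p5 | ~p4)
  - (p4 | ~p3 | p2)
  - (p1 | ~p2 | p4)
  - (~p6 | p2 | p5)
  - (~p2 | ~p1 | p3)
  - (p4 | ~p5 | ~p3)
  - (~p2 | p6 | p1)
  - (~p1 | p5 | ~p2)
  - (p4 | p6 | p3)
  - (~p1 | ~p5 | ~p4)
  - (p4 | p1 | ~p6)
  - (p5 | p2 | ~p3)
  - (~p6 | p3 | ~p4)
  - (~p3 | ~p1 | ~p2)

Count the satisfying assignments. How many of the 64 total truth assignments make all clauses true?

The models are:
  p1=F p2=F p3=F p4=T p5=F p6=F
  p1=F p2=F p3=T p4=T p5=T p6=T
  p1=F p2=T p3=T p4=T p5=F p6=T
  p1=F p2=T p3=T p4=T p5=T p6=T
  p1=T p2=F p3=F p4=F p5=T p6=T
  p1=T p2=F p3=F p4=T p5=F p6=F
That's 6 in total.

6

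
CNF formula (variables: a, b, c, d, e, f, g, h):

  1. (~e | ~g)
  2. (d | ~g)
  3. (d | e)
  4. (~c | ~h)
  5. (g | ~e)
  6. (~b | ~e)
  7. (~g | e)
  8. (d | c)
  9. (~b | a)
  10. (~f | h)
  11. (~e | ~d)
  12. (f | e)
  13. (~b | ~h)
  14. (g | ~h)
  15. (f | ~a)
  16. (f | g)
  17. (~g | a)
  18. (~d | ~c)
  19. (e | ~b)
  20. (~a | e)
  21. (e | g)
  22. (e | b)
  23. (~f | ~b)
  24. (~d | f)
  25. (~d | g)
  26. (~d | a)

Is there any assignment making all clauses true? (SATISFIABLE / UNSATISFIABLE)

UNSATISFIABLE

e = True:
  propagation gives g=False; an empty clause results — contradiction.
e = False:
  propagation gives d=True, g=False; an empty clause results — contradiction.
Every branch closes, so no satisfying assignment exists.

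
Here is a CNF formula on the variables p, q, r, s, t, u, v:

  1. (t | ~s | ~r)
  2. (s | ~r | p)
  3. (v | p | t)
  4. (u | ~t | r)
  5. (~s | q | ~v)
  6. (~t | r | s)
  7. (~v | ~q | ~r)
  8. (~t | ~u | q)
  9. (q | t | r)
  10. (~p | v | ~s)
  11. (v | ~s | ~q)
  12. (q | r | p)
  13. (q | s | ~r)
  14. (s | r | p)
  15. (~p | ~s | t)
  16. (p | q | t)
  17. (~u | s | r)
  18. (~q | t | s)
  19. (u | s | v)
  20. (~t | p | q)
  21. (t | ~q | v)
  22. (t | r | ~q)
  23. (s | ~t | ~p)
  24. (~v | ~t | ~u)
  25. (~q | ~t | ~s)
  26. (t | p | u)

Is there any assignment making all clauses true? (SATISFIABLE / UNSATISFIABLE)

UNSATISFIABLE

t = True:
  s = True:
    propagation gives q=False, v=False, u=False, r=True; an empty clause results — contradiction.
  s = False:
    propagation gives r=True, p=True; an empty clause results — contradiction.
t = False:
  s = True:
    propagation gives r=False, q=True; an empty clause results — contradiction.
  s = False:
    propagation gives q=False, r=True; an empty clause results — contradiction.
Every branch closes, so no satisfying assignment exists.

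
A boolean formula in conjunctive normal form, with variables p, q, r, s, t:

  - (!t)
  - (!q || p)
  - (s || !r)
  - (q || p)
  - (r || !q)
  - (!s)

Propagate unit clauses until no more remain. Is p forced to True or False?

True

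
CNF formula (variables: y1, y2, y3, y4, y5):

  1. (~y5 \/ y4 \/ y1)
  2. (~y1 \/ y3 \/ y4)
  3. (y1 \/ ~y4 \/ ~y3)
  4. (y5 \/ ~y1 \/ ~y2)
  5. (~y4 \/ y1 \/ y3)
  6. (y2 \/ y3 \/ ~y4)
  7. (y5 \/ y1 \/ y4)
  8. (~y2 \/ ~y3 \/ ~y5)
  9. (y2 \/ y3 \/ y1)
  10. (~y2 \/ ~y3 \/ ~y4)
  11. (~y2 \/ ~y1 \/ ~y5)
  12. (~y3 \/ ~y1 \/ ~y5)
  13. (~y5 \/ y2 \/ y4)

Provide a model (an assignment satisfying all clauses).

y1 = True  y2 = False  y3 = True  y4 = False  y5 = False

Try y1 = True.
Branch on y2: take y2 = False.
For the remaining variables, y3 = True, y4 = False, y5 = False works.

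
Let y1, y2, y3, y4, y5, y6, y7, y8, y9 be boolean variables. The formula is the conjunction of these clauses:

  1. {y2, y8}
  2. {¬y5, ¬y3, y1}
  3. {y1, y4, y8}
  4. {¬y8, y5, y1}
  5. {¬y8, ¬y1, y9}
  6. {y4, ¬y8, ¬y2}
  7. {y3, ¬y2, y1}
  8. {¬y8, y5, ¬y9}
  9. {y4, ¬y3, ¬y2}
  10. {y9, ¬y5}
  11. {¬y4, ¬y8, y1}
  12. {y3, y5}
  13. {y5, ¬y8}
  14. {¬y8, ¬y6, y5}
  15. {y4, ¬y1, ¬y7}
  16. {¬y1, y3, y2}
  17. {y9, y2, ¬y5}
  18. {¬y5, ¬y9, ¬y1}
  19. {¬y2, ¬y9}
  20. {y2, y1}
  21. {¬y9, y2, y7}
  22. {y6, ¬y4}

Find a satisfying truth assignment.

y1=0  y2=1  y3=1  y4=1  y5=0  y6=1  y7=1  y8=0  y9=0

Check each clause:
  1. {y2, y8} — y2 is true.
  2. {y1, ¬y3, ¬y5} — ¬y5 is true.
  3. {y1, y8, y4} — y4 is true.
  4. {¬y8, y1, y5} — ¬y8 is true.
  5. {¬y8, y9, ¬y1} — ¬y8 is true.
  6. {y4, ¬y2, ¬y8} — ¬y8 is true.
  7. {¬y2, y1, y3} — y3 is true.
  8. {y5, ¬y9, ¬y8} — ¬y8 is true.
  9. {¬y3, ¬y2, y4} — y4 is true.
  10. {¬y5, y9} — ¬y5 is true.
  11. {¬y8, y1, ¬y4} — ¬y8 is true.
  12. {y5, y3} — y3 is true.
  13. {y5, ¬y8} — ¬y8 is true.
  14. {¬y6, y5, ¬y8} — ¬y8 is true.
  15. {¬y7, y4, ¬y1} — y4 is true.
  16. {y2, ¬y1, y3} — y2 is true.
  17. {¬y5, y9, y2} — y2 is true.
  18. {¬y1, ¬y5, ¬y9} — ¬y5 is true.
  19. {¬y9, ¬y2} — ¬y9 is true.
  20. {y1, y2} — y2 is true.
  21. {y2, ¬y9, y7} — y2 is true.
  22. {y6, ¬y4} — y6 is true.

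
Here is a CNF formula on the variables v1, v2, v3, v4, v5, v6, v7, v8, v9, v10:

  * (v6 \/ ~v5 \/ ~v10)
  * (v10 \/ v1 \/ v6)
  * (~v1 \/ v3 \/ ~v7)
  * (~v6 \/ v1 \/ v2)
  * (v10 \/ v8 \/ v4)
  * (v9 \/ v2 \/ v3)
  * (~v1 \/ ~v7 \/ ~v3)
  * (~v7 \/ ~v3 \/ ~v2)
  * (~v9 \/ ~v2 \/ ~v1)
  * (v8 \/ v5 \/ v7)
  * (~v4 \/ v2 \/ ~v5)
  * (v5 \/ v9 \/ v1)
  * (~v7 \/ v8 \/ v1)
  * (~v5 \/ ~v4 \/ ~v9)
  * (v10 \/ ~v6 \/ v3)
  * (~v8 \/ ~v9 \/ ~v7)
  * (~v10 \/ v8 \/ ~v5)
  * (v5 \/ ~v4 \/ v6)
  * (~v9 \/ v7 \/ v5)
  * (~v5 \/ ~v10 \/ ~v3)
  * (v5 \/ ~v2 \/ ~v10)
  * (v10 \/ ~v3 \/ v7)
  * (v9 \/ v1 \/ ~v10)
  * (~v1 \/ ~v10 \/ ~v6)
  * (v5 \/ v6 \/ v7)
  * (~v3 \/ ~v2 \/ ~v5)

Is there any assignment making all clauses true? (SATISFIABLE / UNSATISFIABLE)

SATISFIABLE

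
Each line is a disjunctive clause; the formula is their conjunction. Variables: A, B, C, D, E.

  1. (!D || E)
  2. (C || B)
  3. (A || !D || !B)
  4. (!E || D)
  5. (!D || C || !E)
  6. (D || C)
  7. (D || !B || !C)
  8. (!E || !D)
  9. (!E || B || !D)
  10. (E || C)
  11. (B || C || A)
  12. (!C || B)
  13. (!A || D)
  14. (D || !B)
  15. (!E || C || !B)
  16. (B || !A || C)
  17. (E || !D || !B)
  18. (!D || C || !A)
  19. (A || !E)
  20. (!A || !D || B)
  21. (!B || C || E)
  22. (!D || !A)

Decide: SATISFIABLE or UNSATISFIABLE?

UNSATISFIABLE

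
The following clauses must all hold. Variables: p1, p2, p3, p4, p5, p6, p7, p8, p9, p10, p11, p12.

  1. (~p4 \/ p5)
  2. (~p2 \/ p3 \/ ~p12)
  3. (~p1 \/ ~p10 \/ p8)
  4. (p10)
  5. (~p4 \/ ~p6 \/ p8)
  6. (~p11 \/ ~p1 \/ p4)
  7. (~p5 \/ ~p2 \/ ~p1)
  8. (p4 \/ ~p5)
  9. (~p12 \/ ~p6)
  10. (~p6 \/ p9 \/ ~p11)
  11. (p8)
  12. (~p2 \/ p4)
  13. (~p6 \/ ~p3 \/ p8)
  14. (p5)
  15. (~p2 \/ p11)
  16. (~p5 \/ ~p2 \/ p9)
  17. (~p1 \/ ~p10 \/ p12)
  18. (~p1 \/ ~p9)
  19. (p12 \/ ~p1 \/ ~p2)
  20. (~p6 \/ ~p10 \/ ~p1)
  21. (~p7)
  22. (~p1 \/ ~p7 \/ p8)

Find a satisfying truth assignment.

Unit propagation: (p10) forces p10 = True.
Unit propagation: (p8) forces p8 = True.
The clause (p5) is unit: p5 must be True.
The clause (p4) is unit: p4 must be True.
Unit propagation: (~p7) forces p7 = False.
Pure literal: p1 appears only negated; assign p1 = False.
Pure literal: p2 appears only negated; assign p2 = False.
Branch on p6: take p6 = False.
p3, p9, p11, p12 are now unconstrained; take p3 = False, p9 = True, p11 = False, p12 = False.
Every clause has at least one true literal under this assignment.

p1=F, p2=F, p3=F, p4=T, p5=T, p6=F, p7=F, p8=T, p9=T, p10=T, p11=F, p12=F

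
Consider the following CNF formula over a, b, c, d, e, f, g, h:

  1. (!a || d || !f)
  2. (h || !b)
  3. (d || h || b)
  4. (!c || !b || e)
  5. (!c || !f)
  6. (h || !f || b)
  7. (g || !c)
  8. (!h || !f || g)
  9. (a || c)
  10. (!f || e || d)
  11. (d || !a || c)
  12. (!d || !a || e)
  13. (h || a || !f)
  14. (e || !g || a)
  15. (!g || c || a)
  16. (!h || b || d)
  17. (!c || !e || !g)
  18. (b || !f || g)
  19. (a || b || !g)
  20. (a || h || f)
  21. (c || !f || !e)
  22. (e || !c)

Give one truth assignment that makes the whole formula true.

a=T, b=T, c=F, d=T, e=T, f=F, g=T, h=T

Branch on a: take a = True.
For the remaining variables, b = True, c = False, d = True, e = True, f = False, g = True, h = True works.
Every clause has at least one true literal under this assignment.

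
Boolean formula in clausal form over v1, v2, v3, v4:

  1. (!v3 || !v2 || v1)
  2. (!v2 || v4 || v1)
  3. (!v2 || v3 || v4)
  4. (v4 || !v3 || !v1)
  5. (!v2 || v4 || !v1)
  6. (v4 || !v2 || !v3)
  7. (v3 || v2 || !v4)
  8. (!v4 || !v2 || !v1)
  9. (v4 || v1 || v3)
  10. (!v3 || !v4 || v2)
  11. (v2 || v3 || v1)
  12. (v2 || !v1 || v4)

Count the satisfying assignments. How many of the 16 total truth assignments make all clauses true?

The models are:
  v1=F v2=F v3=T v4=F
  v1=F v2=T v3=F v4=T
That's 2 in total.

2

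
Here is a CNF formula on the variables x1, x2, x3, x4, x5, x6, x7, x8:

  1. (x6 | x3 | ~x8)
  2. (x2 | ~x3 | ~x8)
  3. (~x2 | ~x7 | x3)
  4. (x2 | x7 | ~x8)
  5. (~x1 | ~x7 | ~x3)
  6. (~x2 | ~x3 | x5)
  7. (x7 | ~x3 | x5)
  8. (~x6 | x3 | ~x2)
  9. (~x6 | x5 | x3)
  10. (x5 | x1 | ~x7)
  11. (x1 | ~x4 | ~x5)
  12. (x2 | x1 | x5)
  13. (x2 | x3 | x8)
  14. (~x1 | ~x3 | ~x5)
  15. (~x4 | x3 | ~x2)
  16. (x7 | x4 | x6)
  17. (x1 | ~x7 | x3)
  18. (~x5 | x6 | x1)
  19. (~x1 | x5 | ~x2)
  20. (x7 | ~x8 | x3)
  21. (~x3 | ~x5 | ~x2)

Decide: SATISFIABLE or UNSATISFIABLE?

Branch on x1: take x1 = True.
Try x2 = False.
Set x3 = False and propagate.
  then x8 is forced to True.
  then x6 is forced to True.
  then x7 is forced to True.
  then x5 is forced to True.
x4 is now unconstrained; take x4 = False.
Every clause has at least one true literal under this assignment.
So x1=True  x2=False  x3=False  x4=False  x5=True  x6=True  x7=True  x8=True is a satisfying assignment.

SATISFIABLE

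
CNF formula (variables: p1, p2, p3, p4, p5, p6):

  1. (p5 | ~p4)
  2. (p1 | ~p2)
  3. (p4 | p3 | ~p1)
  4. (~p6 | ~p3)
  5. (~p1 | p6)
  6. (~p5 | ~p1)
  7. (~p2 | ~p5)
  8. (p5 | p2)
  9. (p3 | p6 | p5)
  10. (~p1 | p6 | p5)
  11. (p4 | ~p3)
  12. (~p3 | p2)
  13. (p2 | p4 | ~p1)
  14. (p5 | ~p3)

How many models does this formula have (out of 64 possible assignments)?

4

Satisfying assignments:
  p1=F p2=F p3=F p4=F p5=T p6=F
  p1=F p2=F p3=F p4=F p5=T p6=T
  p1=F p2=F p3=F p4=T p5=T p6=F
  p1=F p2=F p3=F p4=T p5=T p6=T
Count: 4.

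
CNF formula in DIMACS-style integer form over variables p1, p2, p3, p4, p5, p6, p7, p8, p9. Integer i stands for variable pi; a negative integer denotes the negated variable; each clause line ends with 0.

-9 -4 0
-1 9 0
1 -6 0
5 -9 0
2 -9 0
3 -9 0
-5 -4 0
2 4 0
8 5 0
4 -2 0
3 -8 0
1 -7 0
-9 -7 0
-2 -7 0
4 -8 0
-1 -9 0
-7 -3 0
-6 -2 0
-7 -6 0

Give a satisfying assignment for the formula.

p1=False  p2=False  p3=True  p4=True  p5=False  p6=False  p7=False  p8=True  p9=False

Check each clause:
  1. (~p9 | ~p4) — ~p9 is true.
  2. (p9 | ~p1) — ~p1 is true.
  3. (~p6 | p1) — ~p6 is true.
  4. (p5 | ~p9) — ~p9 is true.
  5. (~p9 | p2) — ~p9 is true.
  6. (~p9 | p3) — p3 is true.
  7. (~p5 | ~p4) — ~p5 is true.
  8. (p4 | p2) — p4 is true.
  9. (p8 | p5) — p8 is true.
  10. (p4 | ~p2) — p4 is true.
  11. (p3 | ~p8) — p3 is true.
  12. (~p7 | p1) — ~p7 is true.
  13. (~p7 | ~p9) — ~p7 is true.
  14. (~p2 | ~p7) — ~p7 is true.
  15. (~p8 | p4) — p4 is true.
  16. (~p9 | ~p1) — ~p1 is true.
  17. (~p3 | ~p7) — ~p7 is true.
  18. (~p6 | ~p2) — ~p6 is true.
  19. (~p7 | ~p6) — ~p7 is true.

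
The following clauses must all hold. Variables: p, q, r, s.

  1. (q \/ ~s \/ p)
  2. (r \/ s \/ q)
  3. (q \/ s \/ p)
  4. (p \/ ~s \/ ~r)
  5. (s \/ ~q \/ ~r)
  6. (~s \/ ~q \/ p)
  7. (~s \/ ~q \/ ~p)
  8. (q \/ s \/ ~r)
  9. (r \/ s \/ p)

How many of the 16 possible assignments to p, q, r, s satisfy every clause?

The models are:
  p=1 q=0 r=0 s=1
  p=1 q=0 r=1 s=1
  p=1 q=1 r=0 s=0
That's 3 in total.

3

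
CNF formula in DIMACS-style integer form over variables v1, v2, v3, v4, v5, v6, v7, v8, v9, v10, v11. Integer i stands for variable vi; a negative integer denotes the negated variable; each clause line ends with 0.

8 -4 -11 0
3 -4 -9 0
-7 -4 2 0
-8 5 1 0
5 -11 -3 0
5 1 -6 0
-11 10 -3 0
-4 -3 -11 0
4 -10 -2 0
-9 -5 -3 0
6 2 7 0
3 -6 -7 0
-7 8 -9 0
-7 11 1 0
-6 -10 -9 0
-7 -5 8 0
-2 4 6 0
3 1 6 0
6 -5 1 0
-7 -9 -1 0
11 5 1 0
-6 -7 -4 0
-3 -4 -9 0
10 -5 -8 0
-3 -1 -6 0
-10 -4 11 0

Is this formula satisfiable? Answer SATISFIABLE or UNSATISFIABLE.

SATISFIABLE

Set v1 = True and propagate.
Try v2 = True.
The remaining clauses are satisfied by v3 = False, v4 = False, v5 = False, v6 = True, v7 = False, v8 = False, v9 = True, v10 = False, v11 = True.
Every clause has at least one true literal under this assignment.
So v1=1, v2=1, v3=0, v4=0, v5=0, v6=1, v7=0, v8=0, v9=1, v10=0, v11=1 is a satisfying assignment.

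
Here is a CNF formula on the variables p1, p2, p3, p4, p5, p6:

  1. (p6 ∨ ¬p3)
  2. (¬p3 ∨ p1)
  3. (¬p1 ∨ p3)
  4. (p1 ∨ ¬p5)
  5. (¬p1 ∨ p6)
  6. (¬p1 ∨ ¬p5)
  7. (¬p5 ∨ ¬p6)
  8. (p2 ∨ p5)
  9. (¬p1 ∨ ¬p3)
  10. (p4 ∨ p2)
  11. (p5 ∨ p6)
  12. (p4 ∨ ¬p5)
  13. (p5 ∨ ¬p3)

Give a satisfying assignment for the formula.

p1=0  p2=1  p3=0  p4=0  p5=0  p6=1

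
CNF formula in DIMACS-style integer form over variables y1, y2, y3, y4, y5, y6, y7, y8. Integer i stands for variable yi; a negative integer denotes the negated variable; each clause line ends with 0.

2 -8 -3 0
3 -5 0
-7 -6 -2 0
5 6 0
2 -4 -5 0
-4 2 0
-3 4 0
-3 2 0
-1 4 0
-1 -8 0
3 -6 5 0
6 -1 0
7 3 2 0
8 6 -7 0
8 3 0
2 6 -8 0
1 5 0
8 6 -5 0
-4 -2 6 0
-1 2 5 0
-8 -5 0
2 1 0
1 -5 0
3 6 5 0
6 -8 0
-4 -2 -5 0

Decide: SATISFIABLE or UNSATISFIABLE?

SATISFIABLE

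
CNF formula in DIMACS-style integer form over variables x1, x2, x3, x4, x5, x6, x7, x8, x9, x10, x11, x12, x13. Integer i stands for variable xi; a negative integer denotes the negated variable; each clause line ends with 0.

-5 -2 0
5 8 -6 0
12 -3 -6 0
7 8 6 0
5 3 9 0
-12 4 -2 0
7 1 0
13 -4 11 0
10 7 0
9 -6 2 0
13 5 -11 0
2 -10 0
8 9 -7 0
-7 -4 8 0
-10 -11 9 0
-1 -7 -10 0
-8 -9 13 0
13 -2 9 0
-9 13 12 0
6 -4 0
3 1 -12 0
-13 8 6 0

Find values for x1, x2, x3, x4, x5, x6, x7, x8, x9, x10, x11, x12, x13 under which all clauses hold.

x1 = 0, x2 = 0, x3 = 1, x4 = 0, x5 = 1, x6 = 0, x7 = 1, x8 = 1, x9 = 1, x10 = 0, x11 = 1, x12 = 1, x13 = 1

Check each clause:
  1. (~x5 | ~x2) — ~x2 is true.
  2. (~x6 | x8 | x5) — x8 is true.
  3. (~x6 | ~x3 | x12) — ~x6 is true.
  4. (x6 | x8 | x7) — x8 is true.
  5. (x5 | x9 | x3) — x9 is true.
  6. (~x2 | x4 | ~x12) — ~x2 is true.
  7. (x1 | x7) — x7 is true.
  8. (x13 | x11 | ~x4) — x11 is true.
  9. (x10 | x7) — x7 is true.
  10. (~x6 | x9 | x2) — x9 is true.
  11. (x13 | ~x11 | x5) — x13 is true.
  12. (~x10 | x2) — ~x10 is true.
  13. (x8 | ~x7 | x9) — x8 is true.
  14. (~x4 | ~x7 | x8) — x8 is true.
  15. (~x10 | x9 | ~x11) — x9 is true.
  16. (~x7 | ~x10 | ~x1) — ~x10 is true.
  17. (~x9 | ~x8 | x13) — x13 is true.
  18. (x13 | ~x2 | x9) — x9 is true.
  19. (x12 | x13 | ~x9) — x12 is true.
  20. (~x4 | x6) — ~x4 is true.
  21. (x3 | x1 | ~x12) — x3 is true.
  22. (~x13 | x8 | x6) — x8 is true.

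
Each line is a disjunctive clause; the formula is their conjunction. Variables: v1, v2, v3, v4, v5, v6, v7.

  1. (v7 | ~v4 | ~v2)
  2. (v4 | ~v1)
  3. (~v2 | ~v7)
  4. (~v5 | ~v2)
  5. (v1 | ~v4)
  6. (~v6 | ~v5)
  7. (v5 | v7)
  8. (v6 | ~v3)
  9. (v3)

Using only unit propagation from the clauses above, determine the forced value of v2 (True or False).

Unit clause (v3) sets v3 = True.
From (v6 | ~v3) and v3 = True: v6 = True.
(~v6 | ~v5): since v6 = True, the clause reduces to (~v5). v5 = False.
In (v7 | v5), v5 is now false; v7 must hold, so v7 = True.
(~v2 | ~v7) with v7 = True leaves only ~v2, so v2 = False.

False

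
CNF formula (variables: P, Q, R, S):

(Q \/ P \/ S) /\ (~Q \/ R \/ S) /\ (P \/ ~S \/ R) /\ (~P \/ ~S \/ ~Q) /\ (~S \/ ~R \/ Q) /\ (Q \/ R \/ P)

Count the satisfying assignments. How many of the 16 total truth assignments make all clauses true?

6

The models are:
  P=F Q=T R=T S=F
  P=F Q=T R=T S=T
  P=T Q=F R=F S=F
  P=T Q=F R=F S=T
  P=T Q=F R=T S=F
  P=T Q=T R=T S=F
That's 6 in total.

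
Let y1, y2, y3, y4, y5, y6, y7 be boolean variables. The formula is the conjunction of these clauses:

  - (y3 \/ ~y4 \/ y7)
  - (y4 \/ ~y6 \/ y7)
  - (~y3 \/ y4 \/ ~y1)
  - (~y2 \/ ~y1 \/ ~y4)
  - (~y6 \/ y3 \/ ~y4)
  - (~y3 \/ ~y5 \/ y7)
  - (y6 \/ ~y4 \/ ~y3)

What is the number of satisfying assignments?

Case analysis on y4 and y3:
  y4=T, y3=T: 9 of the 32 assignments to (y1,y2,y5,y6,y7) work.
  y4=T, y3=F: y5 free; 3 ways for (y1,y2,y6,y7) × 2^1 = 6.
  y4=F, y3=T: y2 free; 5 ways for (y1,y5,y6,y7) × 2^1 = 10.
  y4=F, y3=F: y1, y2, y5 free; 3 ways for (y6,y7) × 2^3 = 24.
Total: 9 + 6 + 10 + 24 = 49.

49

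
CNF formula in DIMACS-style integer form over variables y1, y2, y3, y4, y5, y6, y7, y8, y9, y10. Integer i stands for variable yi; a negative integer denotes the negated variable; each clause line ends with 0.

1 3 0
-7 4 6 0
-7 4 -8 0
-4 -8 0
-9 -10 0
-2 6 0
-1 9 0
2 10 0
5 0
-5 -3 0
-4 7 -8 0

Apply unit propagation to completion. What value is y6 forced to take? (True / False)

True

(y5) stands alone — y5 = True.
(¬y5 ∨ ¬y3): since y5 = True, the clause reduces to (¬y3). y3 = False.
(y3 ∨ y1) with y3 = False leaves only y1, so y1 = True.
(y9 ∨ ¬y1) with y1 = True leaves only y9, so y9 = True.
In (¬y9 ∨ ¬y10), ¬y9 is now false; ¬y10 must hold, so y10 = False.
In (y2 ∨ y10), y10 is now false; y2 must hold, so y2 = True.
(¬y2 ∨ y6) with y2 = True leaves only y6, so y6 = True.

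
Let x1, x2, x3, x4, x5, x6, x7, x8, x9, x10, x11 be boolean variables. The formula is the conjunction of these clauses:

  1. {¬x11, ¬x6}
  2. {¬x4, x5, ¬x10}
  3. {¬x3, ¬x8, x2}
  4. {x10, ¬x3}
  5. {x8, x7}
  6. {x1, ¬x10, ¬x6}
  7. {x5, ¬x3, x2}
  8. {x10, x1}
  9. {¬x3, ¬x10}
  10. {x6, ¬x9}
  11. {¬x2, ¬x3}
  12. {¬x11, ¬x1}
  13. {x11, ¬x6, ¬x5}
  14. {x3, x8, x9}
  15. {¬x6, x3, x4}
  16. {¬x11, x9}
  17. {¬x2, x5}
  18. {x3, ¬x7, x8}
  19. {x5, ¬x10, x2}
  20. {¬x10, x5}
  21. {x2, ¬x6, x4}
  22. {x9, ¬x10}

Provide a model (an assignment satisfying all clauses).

x1=True, x2=False, x3=False, x4=True, x5=False, x6=True, x7=False, x8=True, x9=True, x10=False, x11=False

Check each clause:
  1. {¬x6, ¬x11} — ¬x11 is true.
  2. {¬x10, ¬x4, x5} — ¬x10 is true.
  3. {¬x8, x2, ¬x3} — ¬x3 is true.
  4. {¬x3, x10} — ¬x3 is true.
  5. {x8, x7} — x8 is true.
  6. {¬x6, ¬x10, x1} — x1 is true.
  7. {¬x3, x5, x2} — ¬x3 is true.
  8. {x1, x10} — x1 is true.
  9. {¬x10, ¬x3} — ¬x3 is true.
  10. {x6, ¬x9} — x6 is true.
  11. {¬x2, ¬x3} — ¬x3 is true.
  12. {¬x1, ¬x11} — ¬x11 is true.
  13. {¬x6, ¬x5, x11} — ¬x5 is true.
  14. {x3, x8, x9} — x8 is true.
  15. {x3, x4, ¬x6} — x4 is true.
  16. {x9, ¬x11} — x9 is true.
  17. {¬x2, x5} — ¬x2 is true.
  18. {¬x7, x8, x3} — x8 is true.
  19. {¬x10, x5, x2} — ¬x10 is true.
  20. {x5, ¬x10} — ¬x10 is true.
  21. {¬x6, x4, x2} — x4 is true.
  22. {¬x10, x9} — x9 is true.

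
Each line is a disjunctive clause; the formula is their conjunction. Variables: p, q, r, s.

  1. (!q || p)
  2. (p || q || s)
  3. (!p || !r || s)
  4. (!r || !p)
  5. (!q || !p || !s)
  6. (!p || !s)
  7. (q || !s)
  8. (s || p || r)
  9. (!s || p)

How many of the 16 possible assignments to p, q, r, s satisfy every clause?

Satisfying assignments:
  p=1 q=0 r=0 s=0
  p=1 q=1 r=0 s=0
Count: 2.

2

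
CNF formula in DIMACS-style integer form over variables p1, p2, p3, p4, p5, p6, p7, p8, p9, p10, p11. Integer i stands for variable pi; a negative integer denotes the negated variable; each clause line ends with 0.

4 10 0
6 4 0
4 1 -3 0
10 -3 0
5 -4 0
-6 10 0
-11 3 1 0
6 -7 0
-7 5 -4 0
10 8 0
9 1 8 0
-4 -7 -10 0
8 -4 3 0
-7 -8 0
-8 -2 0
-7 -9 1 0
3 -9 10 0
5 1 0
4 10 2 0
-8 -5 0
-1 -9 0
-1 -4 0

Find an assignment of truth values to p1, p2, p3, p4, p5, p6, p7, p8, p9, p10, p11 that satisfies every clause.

p1=T  p2=F  p3=T  p4=F  p5=F  p6=T  p7=T  p8=F  p9=F  p10=T  p11=T

Branch on p1: take p1 = True.
  then p9 is forced to False.
  then p4 is forced to False.
  then p10 is forced to True.
  then p6 is forced to True.
Set p2 = False and propagate.
Branch on p5: take p5 = False.
The remaining clauses are satisfied by p3 = True, p7 = True, p8 = False, p11 = True.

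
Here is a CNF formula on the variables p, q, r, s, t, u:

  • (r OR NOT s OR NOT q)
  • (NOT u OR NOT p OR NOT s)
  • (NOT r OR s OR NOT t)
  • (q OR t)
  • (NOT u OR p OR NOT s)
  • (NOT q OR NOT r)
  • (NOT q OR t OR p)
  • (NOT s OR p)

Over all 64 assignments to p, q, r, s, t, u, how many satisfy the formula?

12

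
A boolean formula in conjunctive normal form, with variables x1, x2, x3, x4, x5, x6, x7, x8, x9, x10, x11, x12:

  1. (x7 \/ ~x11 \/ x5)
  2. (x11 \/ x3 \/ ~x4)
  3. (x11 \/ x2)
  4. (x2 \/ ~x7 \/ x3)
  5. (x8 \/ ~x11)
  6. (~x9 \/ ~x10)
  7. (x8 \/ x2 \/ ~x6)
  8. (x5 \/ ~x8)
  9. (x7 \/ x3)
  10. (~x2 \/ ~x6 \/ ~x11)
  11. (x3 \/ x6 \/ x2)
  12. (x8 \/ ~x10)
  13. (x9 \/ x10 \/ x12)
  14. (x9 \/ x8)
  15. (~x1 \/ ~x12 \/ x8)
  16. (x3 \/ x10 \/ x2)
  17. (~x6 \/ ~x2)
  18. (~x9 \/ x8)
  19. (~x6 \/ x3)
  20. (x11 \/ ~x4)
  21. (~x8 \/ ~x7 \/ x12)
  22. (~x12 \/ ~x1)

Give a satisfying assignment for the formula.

x1 = F, x2 = F, x3 = T, x4 = T, x5 = T, x6 = T, x7 = F, x8 = T, x9 = F, x10 = T, x11 = T, x12 = T

Pure literal: x1 appears only negated; assign x1 = False.
x3 occurs only positively in the remaining clauses — set x3 = True.
Try x2 = False.
  then x11 is forced to True.
  then x8 is forced to True.
  then x5 is forced to True.
Branch on x7: take x7 = False.
Try x9 = False.
The remaining clauses are satisfied by x4 = True, x6 = True, x10 = True, x12 = True.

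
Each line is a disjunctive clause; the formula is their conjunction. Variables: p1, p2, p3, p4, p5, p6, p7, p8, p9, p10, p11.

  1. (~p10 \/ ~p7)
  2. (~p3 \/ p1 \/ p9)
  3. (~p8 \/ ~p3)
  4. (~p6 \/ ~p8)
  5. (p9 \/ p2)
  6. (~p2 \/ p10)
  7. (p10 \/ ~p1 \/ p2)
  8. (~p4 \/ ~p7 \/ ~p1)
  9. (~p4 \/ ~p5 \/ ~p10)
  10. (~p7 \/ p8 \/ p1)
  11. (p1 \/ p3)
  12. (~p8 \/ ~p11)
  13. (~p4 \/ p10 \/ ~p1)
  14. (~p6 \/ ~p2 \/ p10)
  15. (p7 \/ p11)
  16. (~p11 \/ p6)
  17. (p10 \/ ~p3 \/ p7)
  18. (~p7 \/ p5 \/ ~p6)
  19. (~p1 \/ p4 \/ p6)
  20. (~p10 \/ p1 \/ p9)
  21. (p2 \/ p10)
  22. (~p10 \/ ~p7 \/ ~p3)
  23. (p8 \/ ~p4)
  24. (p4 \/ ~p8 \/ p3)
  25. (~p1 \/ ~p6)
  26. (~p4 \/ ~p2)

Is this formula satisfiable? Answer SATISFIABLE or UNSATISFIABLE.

SATISFIABLE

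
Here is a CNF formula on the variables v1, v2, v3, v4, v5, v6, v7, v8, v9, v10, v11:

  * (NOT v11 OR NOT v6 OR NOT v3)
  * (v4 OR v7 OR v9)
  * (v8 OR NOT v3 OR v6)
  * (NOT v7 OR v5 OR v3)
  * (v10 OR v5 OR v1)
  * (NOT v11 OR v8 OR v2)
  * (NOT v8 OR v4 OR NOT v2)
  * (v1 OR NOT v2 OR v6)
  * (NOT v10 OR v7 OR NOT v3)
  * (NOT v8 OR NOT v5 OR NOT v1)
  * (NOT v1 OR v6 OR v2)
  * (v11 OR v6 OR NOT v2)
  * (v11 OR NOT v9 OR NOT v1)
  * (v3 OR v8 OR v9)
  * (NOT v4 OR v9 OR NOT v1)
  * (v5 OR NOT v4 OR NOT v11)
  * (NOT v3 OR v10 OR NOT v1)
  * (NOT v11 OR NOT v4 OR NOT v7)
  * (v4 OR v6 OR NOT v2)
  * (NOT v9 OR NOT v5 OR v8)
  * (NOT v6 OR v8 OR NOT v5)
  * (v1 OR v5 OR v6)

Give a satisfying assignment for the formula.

v1=False  v2=False  v3=False  v4=True  v5=False  v6=True  v7=False  v8=True  v9=True  v10=True  v11=False

Set v1 = False and propagate.
Set v2 = False and propagate.
For the remaining variables, v3 = False, v4 = True, v5 = False, v6 = True, v7 = False, v8 = True, v9 = True, v10 = True, v11 = False works.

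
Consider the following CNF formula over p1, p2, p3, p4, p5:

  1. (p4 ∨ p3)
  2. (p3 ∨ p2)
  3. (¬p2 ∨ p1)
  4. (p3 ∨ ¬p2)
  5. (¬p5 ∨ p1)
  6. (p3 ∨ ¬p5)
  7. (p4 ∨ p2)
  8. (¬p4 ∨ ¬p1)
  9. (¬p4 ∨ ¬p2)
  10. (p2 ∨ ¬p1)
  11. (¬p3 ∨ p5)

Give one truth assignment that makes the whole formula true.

p1=True, p2=True, p3=True, p4=False, p5=True

Check each clause:
  1. (p3 ∨ p4) — p3 is true.
  2. (p3 ∨ p2) — p2 is true.
  3. (p1 ∨ ¬p2) — p1 is true.
  4. (¬p2 ∨ p3) — p3 is true.
  5. (¬p5 ∨ p1) — p1 is true.
  6. (¬p5 ∨ p3) — p3 is true.
  7. (p2 ∨ p4) — p2 is true.
  8. (¬p4 ∨ ¬p1) — ¬p4 is true.
  9. (¬p2 ∨ ¬p4) — ¬p4 is true.
  10. (p2 ∨ ¬p1) — p2 is true.
  11. (p5 ∨ ¬p3) — p5 is true.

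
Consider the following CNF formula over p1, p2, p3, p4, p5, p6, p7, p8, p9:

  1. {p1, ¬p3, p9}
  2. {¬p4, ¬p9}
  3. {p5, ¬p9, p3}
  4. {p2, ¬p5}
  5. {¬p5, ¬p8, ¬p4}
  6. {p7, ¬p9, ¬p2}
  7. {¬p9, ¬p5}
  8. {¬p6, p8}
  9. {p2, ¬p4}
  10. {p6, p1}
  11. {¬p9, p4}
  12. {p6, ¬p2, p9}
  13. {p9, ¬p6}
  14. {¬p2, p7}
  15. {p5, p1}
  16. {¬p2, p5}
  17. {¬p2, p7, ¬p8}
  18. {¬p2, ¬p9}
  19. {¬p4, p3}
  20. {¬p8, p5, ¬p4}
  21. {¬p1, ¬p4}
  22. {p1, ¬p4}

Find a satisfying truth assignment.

p1=T, p2=F, p3=F, p4=F, p5=F, p6=F, p7=T, p8=T, p9=F

p7 occurs only positively in the remaining clauses — set p7 = True.
Set p1 = True and propagate.
  then p4 is forced to False.
  then p9 is forced to False.
  then p6 is forced to False.
  then p2 is forced to False.
  then p5 is forced to False.
p3, p8 are now unconstrained; take p3 = False, p8 = True.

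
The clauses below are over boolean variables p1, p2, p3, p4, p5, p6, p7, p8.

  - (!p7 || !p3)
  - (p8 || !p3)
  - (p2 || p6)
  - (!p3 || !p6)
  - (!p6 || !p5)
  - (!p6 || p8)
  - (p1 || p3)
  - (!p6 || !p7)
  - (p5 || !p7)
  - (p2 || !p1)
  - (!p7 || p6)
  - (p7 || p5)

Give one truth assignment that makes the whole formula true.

Pure literal: p2 appears only positively; assign p2 = True.
Try p1 = True.
For the remaining variables, p3 = False, p4 = True, p5 = True, p6 = False, p7 = False, p8 = False works.
Every clause has at least one true literal under this assignment.

p1 = T, p2 = T, p3 = F, p4 = T, p5 = T, p6 = F, p7 = F, p8 = F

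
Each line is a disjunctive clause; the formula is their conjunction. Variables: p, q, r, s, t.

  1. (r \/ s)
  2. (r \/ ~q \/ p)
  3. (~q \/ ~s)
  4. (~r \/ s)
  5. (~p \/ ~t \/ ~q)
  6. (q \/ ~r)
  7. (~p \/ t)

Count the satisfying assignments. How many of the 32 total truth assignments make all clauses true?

3

The models are:
  p=F q=F r=F s=T t=F
  p=F q=F r=F s=T t=T
  p=T q=F r=F s=T t=T
That's 3 in total.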